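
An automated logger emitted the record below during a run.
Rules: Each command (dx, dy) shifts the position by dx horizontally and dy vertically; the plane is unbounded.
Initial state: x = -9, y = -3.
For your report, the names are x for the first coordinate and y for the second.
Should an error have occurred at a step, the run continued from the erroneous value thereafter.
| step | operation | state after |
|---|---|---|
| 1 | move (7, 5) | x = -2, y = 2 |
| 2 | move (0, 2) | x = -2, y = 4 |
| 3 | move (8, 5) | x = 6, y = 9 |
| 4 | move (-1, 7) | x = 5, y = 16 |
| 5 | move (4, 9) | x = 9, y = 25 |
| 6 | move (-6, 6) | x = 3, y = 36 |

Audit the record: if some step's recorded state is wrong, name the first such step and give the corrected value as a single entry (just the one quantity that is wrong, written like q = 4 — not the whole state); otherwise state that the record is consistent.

step 6, y = 31

Recomputing the run from the initial state:
step 1: x = -2, y = 2
step 2: x = -2, y = 4
step 3: x = 6, y = 9
step 4: x = 5, y = 16
step 5: x = 9, y = 25
step 6: x = 3, y = 31
The first disagreement with the record is at step 6, where the value should be y = 31.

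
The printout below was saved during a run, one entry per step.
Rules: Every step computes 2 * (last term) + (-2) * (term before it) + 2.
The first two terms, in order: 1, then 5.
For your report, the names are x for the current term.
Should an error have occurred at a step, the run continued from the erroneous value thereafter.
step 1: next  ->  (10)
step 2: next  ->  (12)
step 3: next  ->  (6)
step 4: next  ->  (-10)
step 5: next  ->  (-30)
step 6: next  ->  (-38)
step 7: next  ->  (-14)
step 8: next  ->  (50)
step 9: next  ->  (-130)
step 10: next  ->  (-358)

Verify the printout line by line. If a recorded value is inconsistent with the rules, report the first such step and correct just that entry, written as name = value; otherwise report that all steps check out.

step 9, x = 130

1. x = 2*(5) + (-2)*(1) + (2) = 10 (consistent with the printout)
2. x = 2*(10) + (-2)*(5) + (2) = 12 (checks out)
3. x = 2*(12) + (-2)*(10) + (2) = 6 (consistent with the printout)
4. x = 2*(6) + (-2)*(12) + (2) = -10 (agrees with the printout)
5. x = 2*(-10) + (-2)*(6) + (2) = -30 (same as recorded)
6. x = 2*(-30) + (-2)*(-10) + (2) = -38 (no discrepancy)
7. x = 2*(-38) + (-2)*(-30) + (2) = -14 (exactly as logged)
8. x = 2*(-14) + (-2)*(-38) + (2) = 50 (no discrepancy)
9. x = 2*(50) + (-2)*(-14) + (2) = 130 (the printout disagrees here)
First incorrect step: 9; the correct value is x = 130.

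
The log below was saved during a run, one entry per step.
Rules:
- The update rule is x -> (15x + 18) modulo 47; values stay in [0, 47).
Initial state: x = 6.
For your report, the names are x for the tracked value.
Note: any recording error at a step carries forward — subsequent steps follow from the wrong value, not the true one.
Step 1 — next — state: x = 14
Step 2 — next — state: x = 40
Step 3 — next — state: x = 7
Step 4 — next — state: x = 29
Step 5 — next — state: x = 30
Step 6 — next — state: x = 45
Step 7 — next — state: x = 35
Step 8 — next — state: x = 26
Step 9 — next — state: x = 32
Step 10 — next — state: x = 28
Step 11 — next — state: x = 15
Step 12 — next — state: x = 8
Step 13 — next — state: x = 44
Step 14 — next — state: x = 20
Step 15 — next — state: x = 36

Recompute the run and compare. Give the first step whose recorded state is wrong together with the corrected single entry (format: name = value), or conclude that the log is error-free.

no error

Step 1: x = (15*6 + 18) mod 47 = 14 — agrees with the log.
Step 2: x = (15*14 + 18) mod 47 = 40 — verified.
Step 3: x = (15*40 + 18) mod 47 = 7 — agrees with the log.
Step 4: x = (15*7 + 18) mod 47 = 29 — same as recorded.
Step 5: x = (15*29 + 18) mod 47 = 30 — confirmed correct.
Step 6: x = (15*30 + 18) mod 47 = 45 — verified.
Step 7: x = (15*45 + 18) mod 47 = 35 — verified.
Step 8: x = (15*35 + 18) mod 47 = 26 — no discrepancy.
Step 9: x = (15*26 + 18) mod 47 = 32 — no discrepancy.
Step 10: x = (15*32 + 18) mod 47 = 28 — matches.
Step 11: x = (15*28 + 18) mod 47 = 15 — checks out.
Step 12: x = (15*15 + 18) mod 47 = 8 — matches.
Step 13: x = (15*8 + 18) mod 47 = 44 — checks out.
Step 14: x = (15*44 + 18) mod 47 = 20 — confirmed correct.
Step 15: x = (15*20 + 18) mod 47 = 36 — agrees with the log.
Every step is consistent.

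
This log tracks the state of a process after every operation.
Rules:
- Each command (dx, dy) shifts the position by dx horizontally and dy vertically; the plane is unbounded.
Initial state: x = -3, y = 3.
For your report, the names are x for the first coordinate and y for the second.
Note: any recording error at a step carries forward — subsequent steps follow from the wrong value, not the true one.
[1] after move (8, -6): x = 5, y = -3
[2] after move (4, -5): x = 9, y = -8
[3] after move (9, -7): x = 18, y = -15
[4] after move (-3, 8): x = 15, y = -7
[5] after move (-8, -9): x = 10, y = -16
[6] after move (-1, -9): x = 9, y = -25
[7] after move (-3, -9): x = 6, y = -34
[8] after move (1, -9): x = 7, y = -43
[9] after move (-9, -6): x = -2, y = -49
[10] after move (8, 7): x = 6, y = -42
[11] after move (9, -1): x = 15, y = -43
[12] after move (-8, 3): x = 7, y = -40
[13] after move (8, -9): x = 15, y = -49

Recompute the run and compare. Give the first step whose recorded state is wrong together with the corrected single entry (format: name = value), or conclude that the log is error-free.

step 5, x = 7

Recomputing the run from the initial state:
step 1: x = 5, y = -3
step 2: x = 9, y = -8
step 3: x = 18, y = -15
step 4: x = 15, y = -7
step 5: x = 7, y = -16
step 6: x = 6, y = -25
step 7: x = 3, y = -34
step 8: x = 4, y = -43
step 9: x = -5, y = -49
step 10: x = 3, y = -42
step 11: x = 12, y = -43
step 12: x = 4, y = -40
step 13: x = 12, y = -49
The first disagreement with the log is at step 5, where the value should be x = 7.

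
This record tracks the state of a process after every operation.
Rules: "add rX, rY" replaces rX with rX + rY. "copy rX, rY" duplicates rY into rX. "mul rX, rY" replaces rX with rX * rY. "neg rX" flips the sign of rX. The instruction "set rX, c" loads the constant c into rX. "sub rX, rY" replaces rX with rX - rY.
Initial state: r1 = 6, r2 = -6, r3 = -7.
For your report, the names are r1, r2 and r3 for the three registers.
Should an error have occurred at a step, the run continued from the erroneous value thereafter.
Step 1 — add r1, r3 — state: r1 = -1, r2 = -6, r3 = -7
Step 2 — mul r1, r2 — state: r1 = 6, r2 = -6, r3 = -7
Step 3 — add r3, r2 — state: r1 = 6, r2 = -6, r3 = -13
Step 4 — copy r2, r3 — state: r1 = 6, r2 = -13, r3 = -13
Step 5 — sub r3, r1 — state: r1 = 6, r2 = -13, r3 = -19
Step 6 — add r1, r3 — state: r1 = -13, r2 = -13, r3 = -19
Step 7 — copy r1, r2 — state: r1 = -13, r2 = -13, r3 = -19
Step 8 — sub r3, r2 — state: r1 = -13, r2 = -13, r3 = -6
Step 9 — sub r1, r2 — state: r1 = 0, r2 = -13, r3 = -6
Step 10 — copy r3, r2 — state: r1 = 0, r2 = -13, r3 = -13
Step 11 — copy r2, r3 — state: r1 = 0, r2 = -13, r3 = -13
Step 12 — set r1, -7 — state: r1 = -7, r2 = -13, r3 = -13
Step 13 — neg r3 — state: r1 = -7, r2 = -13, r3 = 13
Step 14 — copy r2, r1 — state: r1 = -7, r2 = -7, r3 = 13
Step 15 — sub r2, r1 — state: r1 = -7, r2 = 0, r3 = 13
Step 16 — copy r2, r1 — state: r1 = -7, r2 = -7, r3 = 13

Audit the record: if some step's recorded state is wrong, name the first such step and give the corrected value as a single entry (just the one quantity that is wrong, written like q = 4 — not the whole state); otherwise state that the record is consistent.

Recomputing the run from the initial state:
step 1: r1 = -1, r2 = -6, r3 = -7
step 2: r1 = 6, r2 = -6, r3 = -7
step 3: r1 = 6, r2 = -6, r3 = -13
step 4: r1 = 6, r2 = -13, r3 = -13
step 5: r1 = 6, r2 = -13, r3 = -19
step 6: r1 = -13, r2 = -13, r3 = -19
step 7: r1 = -13, r2 = -13, r3 = -19
step 8: r1 = -13, r2 = -13, r3 = -6
step 9: r1 = 0, r2 = -13, r3 = -6
step 10: r1 = 0, r2 = -13, r3 = -13
step 11: r1 = 0, r2 = -13, r3 = -13
step 12: r1 = -7, r2 = -13, r3 = -13
step 13: r1 = -7, r2 = -13, r3 = 13
step 14: r1 = -7, r2 = -7, r3 = 13
step 15: r1 = -7, r2 = 0, r3 = 13
step 16: r1 = -7, r2 = -7, r3 = 13
This matches the record at every step.

no error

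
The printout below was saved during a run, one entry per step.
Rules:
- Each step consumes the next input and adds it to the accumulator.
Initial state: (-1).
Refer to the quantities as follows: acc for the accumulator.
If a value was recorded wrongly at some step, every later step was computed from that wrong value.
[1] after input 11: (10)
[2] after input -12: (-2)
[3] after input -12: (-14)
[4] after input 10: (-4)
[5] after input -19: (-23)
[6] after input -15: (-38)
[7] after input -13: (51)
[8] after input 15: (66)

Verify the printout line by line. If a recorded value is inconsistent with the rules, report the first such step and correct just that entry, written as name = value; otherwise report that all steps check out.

step 7, acc = -51

Step 1: acc = -1 + 11 = 10 — no discrepancy.
Step 2: acc = 10 + -12 = -2 — agrees with the printout.
Step 3: acc = -2 + -12 = -14 — matches.
Step 4: acc = -14 + 10 = -4 — consistent with the printout.
Step 5: acc = -4 + -19 = -23 — checks out.
Step 6: acc = -23 + -15 = -38 — consistent with the printout.
Step 7: acc = -38 + -13 = -51 — the printout has a different value.
First incorrect step: 7; the correct value is acc = -51.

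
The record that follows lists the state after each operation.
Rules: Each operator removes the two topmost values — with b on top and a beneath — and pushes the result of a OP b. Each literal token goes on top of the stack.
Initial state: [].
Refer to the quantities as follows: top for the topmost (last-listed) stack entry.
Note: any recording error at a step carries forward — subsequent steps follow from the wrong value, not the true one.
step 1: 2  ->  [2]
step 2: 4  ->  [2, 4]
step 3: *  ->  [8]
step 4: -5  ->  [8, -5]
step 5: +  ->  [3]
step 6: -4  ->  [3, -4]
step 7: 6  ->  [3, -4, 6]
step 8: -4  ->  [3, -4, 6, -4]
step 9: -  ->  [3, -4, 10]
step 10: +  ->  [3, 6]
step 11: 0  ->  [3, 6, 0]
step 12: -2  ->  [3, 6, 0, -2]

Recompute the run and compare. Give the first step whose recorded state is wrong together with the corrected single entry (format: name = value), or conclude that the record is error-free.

no error

step 1: push 2: top = 2 -> verified
step 2: push 4: top = 4 -> agrees with the record
step 3: 2 * 4 = 8 -> verified
step 4: push -5: top = -5 -> confirmed correct
step 5: 8 + -5 = 3 -> no discrepancy
step 6: push -4: top = -4 -> exactly as logged
step 7: push 6: top = 6 -> consistent with the record
step 8: push -4: top = -4 -> same as recorded
step 9: 6 - -4 = 10 -> verified
step 10: -4 + 10 = 6 -> agrees with the record
step 11: push 0: top = 0 -> confirmed correct
step 12: push -2: top = -2 -> exactly as logged
No step deviates from the rules.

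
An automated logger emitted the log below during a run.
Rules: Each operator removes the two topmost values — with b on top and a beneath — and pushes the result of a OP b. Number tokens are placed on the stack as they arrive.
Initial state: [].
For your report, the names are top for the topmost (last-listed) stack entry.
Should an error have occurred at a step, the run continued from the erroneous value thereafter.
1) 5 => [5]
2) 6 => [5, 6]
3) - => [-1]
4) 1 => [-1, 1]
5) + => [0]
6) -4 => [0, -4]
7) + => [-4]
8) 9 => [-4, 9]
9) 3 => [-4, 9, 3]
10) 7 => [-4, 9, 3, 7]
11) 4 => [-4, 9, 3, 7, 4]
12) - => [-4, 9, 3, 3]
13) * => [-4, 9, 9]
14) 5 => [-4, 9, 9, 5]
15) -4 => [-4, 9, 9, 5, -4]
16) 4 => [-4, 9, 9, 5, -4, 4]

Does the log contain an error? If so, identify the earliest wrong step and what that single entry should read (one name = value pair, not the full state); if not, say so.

step 1: push 5: top = 5 -> same as recorded
step 2: push 6: top = 6 -> verified
step 3: 5 - 6 = -1 -> confirmed correct
step 4: push 1: top = 1 -> matches
step 5: -1 + 1 = 0 -> matches
step 6: push -4: top = -4 -> exactly as logged
step 7: 0 + -4 = -4 -> no discrepancy
step 8: push 9: top = 9 -> checks out
step 9: push 3: top = 3 -> in agreement
step 10: push 7: top = 7 -> verified
step 11: push 4: top = 4 -> consistent with the log
step 12: 7 - 4 = 3 -> agrees with the log
step 13: 3 * 3 = 9 -> confirmed correct
step 14: push 5: top = 5 -> confirmed correct
step 15: push -4: top = -4 -> no discrepancy
step 16: push 4: top = 4 -> verified
All steps check out; nothing to correct.

no error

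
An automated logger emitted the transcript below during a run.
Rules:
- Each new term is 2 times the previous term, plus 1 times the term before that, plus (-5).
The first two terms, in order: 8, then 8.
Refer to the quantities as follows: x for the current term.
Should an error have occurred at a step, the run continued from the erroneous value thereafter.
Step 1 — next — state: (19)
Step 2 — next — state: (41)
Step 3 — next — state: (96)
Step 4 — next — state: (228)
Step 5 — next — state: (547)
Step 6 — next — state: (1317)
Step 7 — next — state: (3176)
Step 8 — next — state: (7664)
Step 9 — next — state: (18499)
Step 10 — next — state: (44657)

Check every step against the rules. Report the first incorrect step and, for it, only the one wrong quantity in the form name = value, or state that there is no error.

Step 1: x = 2*(8) + (1)*(8) + (-5) = 19 — confirmed correct.
Step 2: x = 2*(19) + (1)*(8) + (-5) = 41 — agrees with the transcript.
Step 3: x = 2*(41) + (1)*(19) + (-5) = 96 — no discrepancy.
Step 4: x = 2*(96) + (1)*(41) + (-5) = 228 — verified.
Step 5: x = 2*(228) + (1)*(96) + (-5) = 547 — exactly as logged.
Step 6: x = 2*(547) + (1)*(228) + (-5) = 1317 — exactly as logged.
Step 7: x = 2*(1317) + (1)*(547) + (-5) = 3176 — checks out.
Step 8: x = 2*(3176) + (1)*(1317) + (-5) = 7664 — consistent with the transcript.
Step 9: x = 2*(7664) + (1)*(3176) + (-5) = 18499 — verified.
Step 10: x = 2*(18499) + (1)*(7664) + (-5) = 44657 — matches.
The recomputation confirms every line.

no error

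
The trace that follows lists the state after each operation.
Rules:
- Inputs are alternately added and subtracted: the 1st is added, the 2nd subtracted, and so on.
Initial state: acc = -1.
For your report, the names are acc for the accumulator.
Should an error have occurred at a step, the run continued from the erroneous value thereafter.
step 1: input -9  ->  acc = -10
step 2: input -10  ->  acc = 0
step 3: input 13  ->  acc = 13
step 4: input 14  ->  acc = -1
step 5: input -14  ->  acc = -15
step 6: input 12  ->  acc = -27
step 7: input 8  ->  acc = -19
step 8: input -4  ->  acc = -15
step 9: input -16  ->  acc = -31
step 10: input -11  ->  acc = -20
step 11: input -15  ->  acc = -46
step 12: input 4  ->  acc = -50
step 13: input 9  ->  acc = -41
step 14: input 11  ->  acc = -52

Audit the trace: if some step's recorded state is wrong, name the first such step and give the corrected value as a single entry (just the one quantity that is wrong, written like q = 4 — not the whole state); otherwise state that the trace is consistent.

step 11, acc = -35

Step 1: acc = -1 + -9 = -10 — consistent with the trace.
Step 2: acc = -10 - -10 = 0 — verified.
Step 3: acc = 0 + 13 = 13 — in agreement.
Step 4: acc = 13 - 14 = -1 — checks out.
Step 5: acc = -1 + -14 = -15 — no discrepancy.
Step 6: acc = -15 - 12 = -27 — agrees with the trace.
Step 7: acc = -27 + 8 = -19 — no discrepancy.
Step 8: acc = -19 - -4 = -15 — confirmed correct.
Step 9: acc = -15 + -16 = -31 — verified.
Step 10: acc = -31 - -11 = -20 — exactly as logged.
Step 11: acc = -20 + -15 = -35 — this is not what the trace shows.
The earliest wrong entry is at step 11: it should read acc = -35.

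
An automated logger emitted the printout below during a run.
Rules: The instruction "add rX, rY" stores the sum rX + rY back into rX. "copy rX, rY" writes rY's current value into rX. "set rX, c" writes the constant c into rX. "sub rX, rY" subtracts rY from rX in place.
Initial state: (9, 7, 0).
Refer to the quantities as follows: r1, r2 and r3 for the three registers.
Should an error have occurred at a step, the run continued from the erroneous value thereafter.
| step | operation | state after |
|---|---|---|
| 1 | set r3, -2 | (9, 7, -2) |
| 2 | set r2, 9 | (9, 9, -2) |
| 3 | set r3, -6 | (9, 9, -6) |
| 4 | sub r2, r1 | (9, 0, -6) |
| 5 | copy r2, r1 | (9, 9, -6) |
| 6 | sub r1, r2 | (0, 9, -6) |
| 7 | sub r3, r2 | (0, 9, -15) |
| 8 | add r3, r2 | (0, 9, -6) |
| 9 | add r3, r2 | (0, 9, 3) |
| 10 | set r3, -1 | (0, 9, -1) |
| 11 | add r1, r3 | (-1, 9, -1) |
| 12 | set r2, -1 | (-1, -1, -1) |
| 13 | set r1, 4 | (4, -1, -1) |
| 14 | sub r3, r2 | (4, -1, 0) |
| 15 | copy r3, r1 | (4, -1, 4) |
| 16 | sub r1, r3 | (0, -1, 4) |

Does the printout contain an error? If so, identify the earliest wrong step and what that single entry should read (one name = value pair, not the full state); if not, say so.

no error

1. r3 = -2 (verified)
2. r2 = 9 (checks out)
3. r3 = -6 (agrees with the printout)
4. r2 = 9 - 9 = 0 (checks out)
5. r2 = 9 (no discrepancy)
6. r1 = 9 - 9 = 0 (in agreement)
7. r3 = -6 - 9 = -15 (no discrepancy)
8. r3 = -15 + 9 = -6 (exactly as logged)
9. r3 = -6 + 9 = 3 (matches)
10. r3 = -1 (consistent with the printout)
11. r1 = 0 + -1 = -1 (same as recorded)
12. r2 = -1 (consistent with the printout)
13. r1 = 4 (same as recorded)
14. r3 = -1 - -1 = 0 (exactly as logged)
15. r3 = 4 (same as recorded)
16. r1 = 4 - 4 = 0 (no discrepancy)
The recomputation confirms every line.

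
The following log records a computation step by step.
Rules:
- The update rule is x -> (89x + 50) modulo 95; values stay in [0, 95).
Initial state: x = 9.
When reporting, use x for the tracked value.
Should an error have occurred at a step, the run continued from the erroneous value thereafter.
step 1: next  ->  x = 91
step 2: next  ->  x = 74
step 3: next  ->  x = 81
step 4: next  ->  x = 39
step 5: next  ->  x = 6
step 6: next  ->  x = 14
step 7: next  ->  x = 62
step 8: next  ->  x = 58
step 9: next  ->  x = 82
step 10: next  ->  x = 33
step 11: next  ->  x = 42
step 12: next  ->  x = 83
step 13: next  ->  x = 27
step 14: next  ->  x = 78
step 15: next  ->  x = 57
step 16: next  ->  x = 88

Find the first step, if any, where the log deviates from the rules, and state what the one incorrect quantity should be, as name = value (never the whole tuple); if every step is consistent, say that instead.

step 1: x = (89*9 + 50) mod 95 = 91 -> matches
step 2: x = (89*91 + 50) mod 95 = 74 -> agrees with the log
step 3: x = (89*74 + 50) mod 95 = 81 -> no discrepancy
step 4: x = (89*81 + 50) mod 95 = 39 -> matches
step 5: x = (89*39 + 50) mod 95 = 6 -> consistent with the log
step 6: x = (89*6 + 50) mod 95 = 14 -> confirmed correct
step 7: x = (89*14 + 50) mod 95 = 61 -> this is not what the log shows
First deviation found at step 7; the corrected entry is x = 61.

step 7, x = 61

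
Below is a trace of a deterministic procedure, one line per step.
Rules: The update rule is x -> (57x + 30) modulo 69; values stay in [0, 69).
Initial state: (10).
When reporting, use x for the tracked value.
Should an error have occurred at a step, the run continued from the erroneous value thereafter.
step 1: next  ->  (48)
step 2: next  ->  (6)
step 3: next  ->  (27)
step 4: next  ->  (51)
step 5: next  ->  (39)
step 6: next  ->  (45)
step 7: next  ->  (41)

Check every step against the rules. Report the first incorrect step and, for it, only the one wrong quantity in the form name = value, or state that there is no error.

Recomputing the run from the initial state:
step 1: x = 48
step 2: x = 6
step 3: x = 27
step 4: x = 51
step 5: x = 39
step 6: x = 45
step 7: x = 42
The first disagreement with the trace is at step 7, where the value should be x = 42.

step 7, x = 42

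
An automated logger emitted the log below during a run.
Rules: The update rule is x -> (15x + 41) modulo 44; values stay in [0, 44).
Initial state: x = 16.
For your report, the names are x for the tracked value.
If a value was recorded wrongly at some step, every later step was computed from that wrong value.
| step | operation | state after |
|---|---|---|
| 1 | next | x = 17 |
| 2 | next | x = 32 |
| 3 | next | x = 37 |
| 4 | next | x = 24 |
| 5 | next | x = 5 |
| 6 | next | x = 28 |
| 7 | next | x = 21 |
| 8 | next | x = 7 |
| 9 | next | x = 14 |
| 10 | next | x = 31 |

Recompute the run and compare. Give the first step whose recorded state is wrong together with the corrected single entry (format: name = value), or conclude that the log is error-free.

Recomputing the run from the initial state:
step 1: x = 17
step 2: x = 32
step 3: x = 37
step 4: x = 24
step 5: x = 5
step 6: x = 28
step 7: x = 21
step 8: x = 4
step 9: x = 13
step 10: x = 16
The first disagreement with the log is at step 8, where the value should be x = 4.

step 8, x = 4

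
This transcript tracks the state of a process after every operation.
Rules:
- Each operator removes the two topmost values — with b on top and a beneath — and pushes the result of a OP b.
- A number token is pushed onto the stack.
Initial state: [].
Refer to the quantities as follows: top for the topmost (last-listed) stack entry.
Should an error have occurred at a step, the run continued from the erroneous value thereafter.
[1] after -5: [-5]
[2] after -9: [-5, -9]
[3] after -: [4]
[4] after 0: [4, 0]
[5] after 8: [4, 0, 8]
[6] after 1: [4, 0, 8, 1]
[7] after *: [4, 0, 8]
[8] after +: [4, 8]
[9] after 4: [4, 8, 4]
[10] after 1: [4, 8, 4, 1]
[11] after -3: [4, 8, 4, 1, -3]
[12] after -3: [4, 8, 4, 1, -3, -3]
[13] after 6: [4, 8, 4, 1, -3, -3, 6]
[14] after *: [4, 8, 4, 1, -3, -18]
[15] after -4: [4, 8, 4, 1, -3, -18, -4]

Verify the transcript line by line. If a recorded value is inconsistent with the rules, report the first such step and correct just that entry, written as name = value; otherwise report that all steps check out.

Recomputing the run from the initial state:
step 1: [-5]
step 2: [-5, -9]
step 3: [4]
step 4: [4, 0]
step 5: [4, 0, 8]
step 6: [4, 0, 8, 1]
step 7: [4, 0, 8]
step 8: [4, 8]
step 9: [4, 8, 4]
step 10: [4, 8, 4, 1]
step 11: [4, 8, 4, 1, -3]
step 12: [4, 8, 4, 1, -3, -3]
step 13: [4, 8, 4, 1, -3, -3, 6]
step 14: [4, 8, 4, 1, -3, -18]
step 15: [4, 8, 4, 1, -3, -18, -4]
This matches the transcript at every step.

no error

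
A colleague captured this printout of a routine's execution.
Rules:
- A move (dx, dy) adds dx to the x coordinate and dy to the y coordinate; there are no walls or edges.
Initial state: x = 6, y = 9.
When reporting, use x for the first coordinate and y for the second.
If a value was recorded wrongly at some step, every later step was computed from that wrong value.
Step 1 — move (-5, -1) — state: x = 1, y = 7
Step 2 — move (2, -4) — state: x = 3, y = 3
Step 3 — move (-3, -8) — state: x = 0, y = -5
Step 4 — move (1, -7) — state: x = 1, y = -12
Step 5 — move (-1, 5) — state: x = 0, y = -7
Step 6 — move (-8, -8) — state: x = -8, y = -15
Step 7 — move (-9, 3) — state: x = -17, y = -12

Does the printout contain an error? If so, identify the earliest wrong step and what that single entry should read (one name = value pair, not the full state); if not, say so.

Step 1: x = 6 + (-5) = 1, y = 9 + (-1) = 8 — the entry is off here.
First deviation found at step 1; the corrected entry is y = 8.

step 1, y = 8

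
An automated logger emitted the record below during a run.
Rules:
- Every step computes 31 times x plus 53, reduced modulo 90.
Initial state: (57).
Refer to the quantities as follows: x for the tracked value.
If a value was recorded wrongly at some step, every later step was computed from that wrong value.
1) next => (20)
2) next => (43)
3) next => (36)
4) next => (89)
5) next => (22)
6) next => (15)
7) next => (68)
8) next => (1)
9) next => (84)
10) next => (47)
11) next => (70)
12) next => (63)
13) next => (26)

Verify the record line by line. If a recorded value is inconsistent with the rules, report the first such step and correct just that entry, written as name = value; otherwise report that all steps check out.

no error

Recomputing the run from the initial state:
step 1: x = 20
step 2: x = 43
step 3: x = 36
step 4: x = 89
step 5: x = 22
step 6: x = 15
step 7: x = 68
step 8: x = 1
step 9: x = 84
step 10: x = 47
step 11: x = 70
step 12: x = 63
step 13: x = 26
This matches the record at every step.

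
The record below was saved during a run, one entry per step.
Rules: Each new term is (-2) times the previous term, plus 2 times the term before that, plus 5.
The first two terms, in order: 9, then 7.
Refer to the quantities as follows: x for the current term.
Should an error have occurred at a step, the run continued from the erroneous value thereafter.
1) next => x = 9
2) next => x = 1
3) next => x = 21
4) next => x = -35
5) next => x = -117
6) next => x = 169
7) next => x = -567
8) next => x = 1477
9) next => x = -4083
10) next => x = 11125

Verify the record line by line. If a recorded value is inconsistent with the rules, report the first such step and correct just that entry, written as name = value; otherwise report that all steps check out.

step 5, x = 117

step 1: x = -2*(7) + (2)*(9) + (5) = 9 -> agrees with the record
step 2: x = -2*(9) + (2)*(7) + (5) = 1 -> consistent with the record
step 3: x = -2*(1) + (2)*(9) + (5) = 21 -> matches
step 4: x = -2*(21) + (2)*(1) + (5) = -35 -> exactly as logged
step 5: x = -2*(-35) + (2)*(21) + (5) = 117 -> first mismatch against the record
So the first discrepancy is step 5, where the right value is x = 117.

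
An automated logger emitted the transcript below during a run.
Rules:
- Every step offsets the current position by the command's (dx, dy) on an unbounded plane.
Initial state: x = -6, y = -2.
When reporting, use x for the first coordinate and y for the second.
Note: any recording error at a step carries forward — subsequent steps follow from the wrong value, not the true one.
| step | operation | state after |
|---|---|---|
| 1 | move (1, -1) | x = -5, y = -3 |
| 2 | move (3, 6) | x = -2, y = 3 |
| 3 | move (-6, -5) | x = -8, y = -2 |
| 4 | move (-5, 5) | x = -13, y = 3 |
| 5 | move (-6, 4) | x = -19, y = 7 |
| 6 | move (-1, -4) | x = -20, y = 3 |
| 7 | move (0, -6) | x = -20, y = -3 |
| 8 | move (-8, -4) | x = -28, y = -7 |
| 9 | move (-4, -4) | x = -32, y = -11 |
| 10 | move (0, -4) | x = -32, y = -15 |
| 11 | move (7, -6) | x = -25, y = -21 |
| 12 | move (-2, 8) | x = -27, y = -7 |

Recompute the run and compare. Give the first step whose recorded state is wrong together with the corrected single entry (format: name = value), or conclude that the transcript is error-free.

step 12, y = -13

Recomputing the run from the initial state:
step 1: x = -5, y = -3
step 2: x = -2, y = 3
step 3: x = -8, y = -2
step 4: x = -13, y = 3
step 5: x = -19, y = 7
step 6: x = -20, y = 3
step 7: x = -20, y = -3
step 8: x = -28, y = -7
step 9: x = -32, y = -11
step 10: x = -32, y = -15
step 11: x = -25, y = -21
step 12: x = -27, y = -13
The first disagreement with the transcript is at step 12, where the value should be y = -13.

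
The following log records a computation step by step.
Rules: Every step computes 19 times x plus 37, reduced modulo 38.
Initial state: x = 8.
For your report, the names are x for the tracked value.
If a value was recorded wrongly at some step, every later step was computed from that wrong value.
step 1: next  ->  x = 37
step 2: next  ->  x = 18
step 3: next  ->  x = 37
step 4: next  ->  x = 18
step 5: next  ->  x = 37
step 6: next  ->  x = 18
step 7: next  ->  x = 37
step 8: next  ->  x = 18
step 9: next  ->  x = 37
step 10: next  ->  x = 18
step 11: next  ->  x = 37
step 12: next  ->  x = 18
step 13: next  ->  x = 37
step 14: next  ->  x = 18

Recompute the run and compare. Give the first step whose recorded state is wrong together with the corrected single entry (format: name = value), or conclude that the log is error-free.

no error

step 1: x = (19*8 + 37) mod 38 = 37 -> no discrepancy
step 2: x = (19*37 + 37) mod 38 = 18 -> confirmed correct
step 3: x = (19*18 + 37) mod 38 = 37 -> in agreement
step 4: x = (19*37 + 37) mod 38 = 18 -> same as recorded
step 5: x = (19*18 + 37) mod 38 = 37 -> confirmed correct
step 6: x = (19*37 + 37) mod 38 = 18 -> same as recorded
step 7: x = (19*18 + 37) mod 38 = 37 -> checks out
step 8: x = (19*37 + 37) mod 38 = 18 -> checks out
step 9: x = (19*18 + 37) mod 38 = 37 -> verified
step 10: x = (19*37 + 37) mod 38 = 18 -> same as recorded
step 11: x = (19*18 + 37) mod 38 = 37 -> matches
step 12: x = (19*37 + 37) mod 38 = 18 -> same as recorded
step 13: x = (19*18 + 37) mod 38 = 37 -> no discrepancy
step 14: x = (19*37 + 37) mod 38 = 18 -> same as recorded
Every step is consistent.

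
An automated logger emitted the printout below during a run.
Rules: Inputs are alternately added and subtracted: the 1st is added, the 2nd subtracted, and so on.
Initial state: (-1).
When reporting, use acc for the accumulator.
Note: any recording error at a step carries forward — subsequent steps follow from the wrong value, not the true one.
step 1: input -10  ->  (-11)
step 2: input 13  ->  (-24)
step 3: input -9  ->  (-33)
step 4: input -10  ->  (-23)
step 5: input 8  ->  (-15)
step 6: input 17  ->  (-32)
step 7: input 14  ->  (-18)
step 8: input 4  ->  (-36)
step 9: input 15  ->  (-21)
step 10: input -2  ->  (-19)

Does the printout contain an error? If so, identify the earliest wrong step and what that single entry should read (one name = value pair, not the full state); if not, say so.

step 8, acc = -22

Recomputing the run from the initial state:
step 1: acc = -11
step 2: acc = -24
step 3: acc = -33
step 4: acc = -23
step 5: acc = -15
step 6: acc = -32
step 7: acc = -18
step 8: acc = -22
step 9: acc = -7
step 10: acc = -5
The first disagreement with the printout is at step 8, where the value should be acc = -22.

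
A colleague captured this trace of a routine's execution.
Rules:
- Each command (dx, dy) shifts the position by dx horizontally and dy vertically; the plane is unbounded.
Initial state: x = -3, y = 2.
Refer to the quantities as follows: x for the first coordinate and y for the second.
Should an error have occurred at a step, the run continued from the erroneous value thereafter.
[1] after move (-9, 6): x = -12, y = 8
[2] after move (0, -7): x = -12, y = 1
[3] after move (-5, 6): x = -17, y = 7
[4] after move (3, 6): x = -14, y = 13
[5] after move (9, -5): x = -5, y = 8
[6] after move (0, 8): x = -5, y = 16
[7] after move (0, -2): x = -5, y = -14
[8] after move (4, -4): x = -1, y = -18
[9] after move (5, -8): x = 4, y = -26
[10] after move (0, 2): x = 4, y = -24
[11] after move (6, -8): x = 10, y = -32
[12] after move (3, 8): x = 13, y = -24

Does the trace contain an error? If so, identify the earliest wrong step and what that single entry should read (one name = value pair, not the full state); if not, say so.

step 7, y = 14

Step 1: x = -3 + (-9) = -12, y = 2 + (6) = 8 — same as recorded.
Step 2: x = -12 + (0) = -12, y = 8 + (-7) = 1 — same as recorded.
Step 3: x = -12 + (-5) = -17, y = 1 + (6) = 7 — same as recorded.
Step 4: x = -17 + (3) = -14, y = 7 + (6) = 13 — no discrepancy.
Step 5: x = -14 + (9) = -5, y = 13 + (-5) = 8 — consistent with the trace.
Step 6: x = -5 + (0) = -5, y = 8 + (8) = 16 — agrees with the trace.
Step 7: x = -5 + (0) = -5, y = 16 + (-2) = 14 — first mismatch against the trace.
So the first discrepancy is step 7, where the right value is y = 14.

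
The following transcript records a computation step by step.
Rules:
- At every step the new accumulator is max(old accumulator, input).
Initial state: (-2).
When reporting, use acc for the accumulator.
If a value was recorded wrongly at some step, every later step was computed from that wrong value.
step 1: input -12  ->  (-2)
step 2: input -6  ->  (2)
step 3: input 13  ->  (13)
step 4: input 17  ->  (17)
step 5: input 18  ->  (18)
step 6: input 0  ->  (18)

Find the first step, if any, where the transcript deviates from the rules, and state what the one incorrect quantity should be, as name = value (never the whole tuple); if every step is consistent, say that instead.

step 2, acc = -2

Recomputing the run from the initial state:
step 1: acc = -2
step 2: acc = -2
step 3: acc = 13
step 4: acc = 17
step 5: acc = 18
step 6: acc = 18
The first disagreement with the transcript is at step 2, where the value should be acc = -2.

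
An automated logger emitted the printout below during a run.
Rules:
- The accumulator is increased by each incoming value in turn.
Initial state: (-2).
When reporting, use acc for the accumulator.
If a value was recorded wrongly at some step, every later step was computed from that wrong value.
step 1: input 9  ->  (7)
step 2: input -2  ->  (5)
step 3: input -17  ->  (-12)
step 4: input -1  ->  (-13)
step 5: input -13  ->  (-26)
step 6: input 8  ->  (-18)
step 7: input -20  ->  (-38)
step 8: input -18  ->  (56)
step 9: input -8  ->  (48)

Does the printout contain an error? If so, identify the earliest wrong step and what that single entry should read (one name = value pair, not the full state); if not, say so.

Recomputing the run from the initial state:
step 1: acc = 7
step 2: acc = 5
step 3: acc = -12
step 4: acc = -13
step 5: acc = -26
step 6: acc = -18
step 7: acc = -38
step 8: acc = -56
step 9: acc = -64
The first disagreement with the printout is at step 8, where the value should be acc = -56.

step 8, acc = -56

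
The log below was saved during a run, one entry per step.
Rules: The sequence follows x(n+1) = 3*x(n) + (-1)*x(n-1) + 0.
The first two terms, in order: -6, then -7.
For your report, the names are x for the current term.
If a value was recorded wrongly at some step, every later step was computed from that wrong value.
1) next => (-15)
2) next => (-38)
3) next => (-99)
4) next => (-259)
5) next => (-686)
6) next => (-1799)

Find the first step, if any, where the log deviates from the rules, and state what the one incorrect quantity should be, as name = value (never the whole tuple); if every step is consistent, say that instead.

step 1: x = 3*(-7) + (-1)*(-6) + (0) = -15 -> checks out
step 2: x = 3*(-15) + (-1)*(-7) + (0) = -38 -> checks out
step 3: x = 3*(-38) + (-1)*(-15) + (0) = -99 -> same as recorded
step 4: x = 3*(-99) + (-1)*(-38) + (0) = -259 -> no discrepancy
step 5: x = 3*(-259) + (-1)*(-99) + (0) = -678 -> the log disagrees here
Step 5 is the first one off; corrected, x = -678.

step 5, x = -678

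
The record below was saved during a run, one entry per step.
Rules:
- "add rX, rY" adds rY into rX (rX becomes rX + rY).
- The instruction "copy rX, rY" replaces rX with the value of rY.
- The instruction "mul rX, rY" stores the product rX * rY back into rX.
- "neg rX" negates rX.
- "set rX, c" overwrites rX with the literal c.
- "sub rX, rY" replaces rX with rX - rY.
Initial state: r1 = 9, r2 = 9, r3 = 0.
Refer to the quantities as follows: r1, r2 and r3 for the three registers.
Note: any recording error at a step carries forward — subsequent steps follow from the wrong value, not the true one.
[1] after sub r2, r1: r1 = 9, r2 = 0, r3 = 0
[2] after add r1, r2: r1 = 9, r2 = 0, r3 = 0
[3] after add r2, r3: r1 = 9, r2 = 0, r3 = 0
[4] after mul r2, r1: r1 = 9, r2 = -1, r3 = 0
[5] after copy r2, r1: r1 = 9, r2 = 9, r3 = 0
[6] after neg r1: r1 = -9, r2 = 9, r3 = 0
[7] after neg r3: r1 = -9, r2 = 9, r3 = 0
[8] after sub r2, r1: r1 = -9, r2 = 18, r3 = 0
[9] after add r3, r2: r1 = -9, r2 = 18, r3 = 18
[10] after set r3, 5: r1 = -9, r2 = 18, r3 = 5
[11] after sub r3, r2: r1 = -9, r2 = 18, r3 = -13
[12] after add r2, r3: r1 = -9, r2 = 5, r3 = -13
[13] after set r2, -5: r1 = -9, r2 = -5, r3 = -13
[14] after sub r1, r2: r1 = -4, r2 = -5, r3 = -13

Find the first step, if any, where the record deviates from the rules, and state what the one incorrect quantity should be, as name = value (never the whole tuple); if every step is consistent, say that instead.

1. r2 = 9 - 9 = 0 (matches)
2. r1 = 9 + 0 = 9 (same as recorded)
3. r2 = 0 + 0 = 0 (verified)
4. r2 = 0 * 9 = 0 (the recorded entry deviates here)
Conclusion: step 4 carries the first error; the entry should be r2 = 0.

step 4, r2 = 0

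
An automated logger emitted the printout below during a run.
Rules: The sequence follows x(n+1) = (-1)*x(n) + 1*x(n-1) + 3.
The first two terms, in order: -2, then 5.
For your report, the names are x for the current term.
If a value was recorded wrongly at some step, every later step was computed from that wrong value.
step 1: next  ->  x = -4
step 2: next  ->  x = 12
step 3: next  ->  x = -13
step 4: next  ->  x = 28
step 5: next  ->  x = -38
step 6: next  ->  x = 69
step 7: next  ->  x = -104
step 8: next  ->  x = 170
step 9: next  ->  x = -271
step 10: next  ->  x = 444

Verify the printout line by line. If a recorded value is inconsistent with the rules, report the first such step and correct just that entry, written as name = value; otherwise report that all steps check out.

step 1: x = -1*(5) + (1)*(-2) + (3) = -4 -> same as recorded
step 2: x = -1*(-4) + (1)*(5) + (3) = 12 -> verified
step 3: x = -1*(12) + (1)*(-4) + (3) = -13 -> matches
step 4: x = -1*(-13) + (1)*(12) + (3) = 28 -> no discrepancy
step 5: x = -1*(28) + (1)*(-13) + (3) = -38 -> consistent with the printout
step 6: x = -1*(-38) + (1)*(28) + (3) = 69 -> confirmed correct
step 7: x = -1*(69) + (1)*(-38) + (3) = -104 -> agrees with the printout
step 8: x = -1*(-104) + (1)*(69) + (3) = 176 -> the entry is off here
Conclusion: step 8 carries the first error; the entry should be x = 176.

step 8, x = 176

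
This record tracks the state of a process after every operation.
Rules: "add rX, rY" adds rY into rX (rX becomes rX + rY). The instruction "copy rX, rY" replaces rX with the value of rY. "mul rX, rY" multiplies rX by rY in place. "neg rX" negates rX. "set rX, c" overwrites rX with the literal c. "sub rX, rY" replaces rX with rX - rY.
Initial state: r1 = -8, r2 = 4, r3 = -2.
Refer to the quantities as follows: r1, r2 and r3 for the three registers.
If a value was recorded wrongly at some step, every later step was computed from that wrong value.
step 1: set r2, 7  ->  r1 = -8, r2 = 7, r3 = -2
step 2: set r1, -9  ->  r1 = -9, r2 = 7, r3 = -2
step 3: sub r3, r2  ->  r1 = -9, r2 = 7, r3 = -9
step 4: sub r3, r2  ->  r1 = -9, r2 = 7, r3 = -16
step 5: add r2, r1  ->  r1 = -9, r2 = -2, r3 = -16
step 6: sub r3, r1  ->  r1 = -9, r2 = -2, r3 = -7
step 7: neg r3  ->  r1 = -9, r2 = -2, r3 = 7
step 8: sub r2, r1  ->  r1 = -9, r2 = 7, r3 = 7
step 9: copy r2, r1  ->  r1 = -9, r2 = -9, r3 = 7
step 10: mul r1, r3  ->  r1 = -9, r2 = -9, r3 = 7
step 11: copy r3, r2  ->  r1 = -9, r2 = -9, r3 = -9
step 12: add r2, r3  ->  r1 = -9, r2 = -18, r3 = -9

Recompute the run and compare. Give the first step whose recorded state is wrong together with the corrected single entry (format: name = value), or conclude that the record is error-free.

step 10, r1 = -63

Recomputing the run from the initial state:
step 1: r1 = -8, r2 = 7, r3 = -2
step 2: r1 = -9, r2 = 7, r3 = -2
step 3: r1 = -9, r2 = 7, r3 = -9
step 4: r1 = -9, r2 = 7, r3 = -16
step 5: r1 = -9, r2 = -2, r3 = -16
step 6: r1 = -9, r2 = -2, r3 = -7
step 7: r1 = -9, r2 = -2, r3 = 7
step 8: r1 = -9, r2 = 7, r3 = 7
step 9: r1 = -9, r2 = -9, r3 = 7
step 10: r1 = -63, r2 = -9, r3 = 7
step 11: r1 = -63, r2 = -9, r3 = -9
step 12: r1 = -63, r2 = -18, r3 = -9
The first disagreement with the record is at step 10, where the value should be r1 = -63.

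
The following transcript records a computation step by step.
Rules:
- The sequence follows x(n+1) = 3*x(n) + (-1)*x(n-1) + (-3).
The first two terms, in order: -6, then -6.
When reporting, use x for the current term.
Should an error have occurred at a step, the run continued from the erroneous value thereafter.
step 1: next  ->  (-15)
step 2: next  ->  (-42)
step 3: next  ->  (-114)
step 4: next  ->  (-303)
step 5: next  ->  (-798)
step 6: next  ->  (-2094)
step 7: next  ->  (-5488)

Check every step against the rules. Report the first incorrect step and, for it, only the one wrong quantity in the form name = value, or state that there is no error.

step 7, x = -5487

Recomputing the run from the initial state:
step 1: x = -15
step 2: x = -42
step 3: x = -114
step 4: x = -303
step 5: x = -798
step 6: x = -2094
step 7: x = -5487
The first disagreement with the transcript is at step 7, where the value should be x = -5487.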